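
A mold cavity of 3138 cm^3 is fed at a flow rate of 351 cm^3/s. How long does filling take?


Formula: t_fill = V_mold / Q_flow
t = 3138 cm^3 / 351 cm^3/s = 8.9402 s


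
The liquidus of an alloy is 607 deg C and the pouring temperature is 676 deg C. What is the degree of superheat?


Formula: Superheat = T_pour - T_melt
Superheat = 676 - 607 = 69 deg C

Final answer: 69 deg C


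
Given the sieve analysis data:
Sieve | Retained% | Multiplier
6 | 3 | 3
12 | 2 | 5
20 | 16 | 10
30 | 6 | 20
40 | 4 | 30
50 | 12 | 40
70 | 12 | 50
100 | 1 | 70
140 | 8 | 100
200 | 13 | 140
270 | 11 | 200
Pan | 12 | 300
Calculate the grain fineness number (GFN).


Formula: GFN = sum(pct * multiplier) / sum(pct)
sum(pct * multiplier) = 9989
sum(pct) = 100
GFN = 9989 / 100 = 99.89


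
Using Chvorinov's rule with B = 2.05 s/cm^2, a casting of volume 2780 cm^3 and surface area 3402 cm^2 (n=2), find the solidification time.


Formula: t_s = B * (V/A)^n  (Chvorinov's rule, n=2)
Modulus M = V/A = 2780/3402 = 0.817166 cm
M^2 = 0.817166^2 = 0.667760 cm^2
t_s = 2.05 * 0.667760 = 1.3689 s

Answer: 1.3689 s


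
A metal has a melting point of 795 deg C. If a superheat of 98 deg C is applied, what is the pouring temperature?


Formula: T_pour = T_melt + Superheat
T_pour = 795 + 98 = 893 deg C

893 deg C


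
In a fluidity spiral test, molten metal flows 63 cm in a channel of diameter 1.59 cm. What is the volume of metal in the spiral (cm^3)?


Formula: V = pi * (d/2)^2 * L  (cylinder volume)
Radius = 1.59/2 = 0.795 cm
V = pi * 0.795^2 * 63 = 125.0906 cm^3

Answer: 125.0906 cm^3


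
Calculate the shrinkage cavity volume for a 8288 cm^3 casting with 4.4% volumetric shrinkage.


Formula: V_shrink = V_casting * shrinkage_pct / 100
V_shrink = 8288 cm^3 * 4.4 / 100 = 364.6720 cm^3

364.6720 cm^3


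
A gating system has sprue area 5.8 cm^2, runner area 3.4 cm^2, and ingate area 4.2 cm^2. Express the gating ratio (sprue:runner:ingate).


Sprue:Runner:Ingate = 1 : 3.4/5.8 : 4.2/5.8 = 1:0.59:0.72

Answer: 1:0.59:0.72


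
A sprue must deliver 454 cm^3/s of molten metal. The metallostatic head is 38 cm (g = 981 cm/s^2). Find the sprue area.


Formula: v = sqrt(2*g*h), A = Q/v
Velocity: v = sqrt(2 * 981 * 38) = sqrt(74556) = 273.0494 cm/s
Sprue area: A = Q / v = 454 / 273.0494 = 1.6627 cm^2


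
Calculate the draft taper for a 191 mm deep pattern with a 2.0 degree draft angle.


Formula: taper = depth * tan(draft_angle)
tan(2.0 deg) = 0.0349208
taper = 191 mm * 0.0349208 = 6.6699 mm

Answer: 6.6699 mm


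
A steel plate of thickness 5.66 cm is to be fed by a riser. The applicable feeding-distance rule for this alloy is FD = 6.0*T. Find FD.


Formula: FD = 6.0 * T  (riser feeding-distance rule)
FD = 6.0 * 5.66 cm = 33.9600 cm

Answer: 33.9600 cm


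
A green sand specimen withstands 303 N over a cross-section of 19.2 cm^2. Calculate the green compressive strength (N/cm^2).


Formula: Compressive Strength = Force / Area
Strength = 303 N / 19.2 cm^2 = 15.7812 N/cm^2

Final answer: 15.7812 N/cm^2


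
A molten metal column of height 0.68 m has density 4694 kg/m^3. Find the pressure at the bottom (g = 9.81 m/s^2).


Formula: P = rho * g * h
rho * g = 4694 * 9.81 = 46048.14 N/m^3
P = 46048.14 * 0.68 = 31312.7352 Pa

31312.7352 Pa


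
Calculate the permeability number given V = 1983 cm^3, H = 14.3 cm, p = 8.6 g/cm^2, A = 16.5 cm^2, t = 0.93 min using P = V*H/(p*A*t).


Formula: Permeability Number P = (V * H) / (p * A * t)
Numerator: V * H = 1983 * 14.3 = 28356.9
Denominator: p * A * t = 8.6 * 16.5 * 0.93 = 131.967
P = 28356.9 / 131.967 = 214.8787

214.8787


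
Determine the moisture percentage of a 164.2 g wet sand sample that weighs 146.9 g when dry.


Formula: MC = (W_wet - W_dry) / W_wet * 100
Water mass = 164.2 - 146.9 = 17.3 g
MC = 17.3 / 164.2 * 100 = 10.5359%

Answer: 10.5359%


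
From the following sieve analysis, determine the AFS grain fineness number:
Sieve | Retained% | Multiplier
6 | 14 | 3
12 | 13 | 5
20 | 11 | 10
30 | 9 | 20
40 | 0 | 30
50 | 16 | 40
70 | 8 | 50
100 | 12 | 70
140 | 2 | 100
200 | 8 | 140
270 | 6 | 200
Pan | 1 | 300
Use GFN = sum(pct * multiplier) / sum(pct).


Formula: GFN = sum(pct * multiplier) / sum(pct)
sum(pct * multiplier) = 5097
sum(pct) = 100
GFN = 5097 / 100 = 50.97

Answer: 50.97


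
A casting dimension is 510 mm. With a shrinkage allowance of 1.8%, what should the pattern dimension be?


Formula: L_pattern = L_casting * (1 + shrinkage_rate/100)
Shrinkage factor = 1 + 1.8/100 = 1.018
L_pattern = 510 mm * 1.018 = 519.1800 mm

519.1800 mm


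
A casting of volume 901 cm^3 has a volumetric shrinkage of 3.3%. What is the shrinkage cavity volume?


Formula: V_shrink = V_casting * shrinkage_pct / 100
V_shrink = 901 cm^3 * 3.3 / 100 = 29.7330 cm^3

Final answer: 29.7330 cm^3


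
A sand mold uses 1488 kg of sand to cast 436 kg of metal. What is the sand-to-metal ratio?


Formula: Sand-to-Metal Ratio = W_sand / W_metal
Ratio = 1488 kg / 436 kg = 3.4128

3.4128


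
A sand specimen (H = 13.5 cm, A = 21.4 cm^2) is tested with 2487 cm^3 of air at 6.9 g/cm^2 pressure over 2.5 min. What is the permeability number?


Formula: Permeability Number P = (V * H) / (p * A * t)
Numerator: V * H = 2487 * 13.5 = 33574.5
Denominator: p * A * t = 6.9 * 21.4 * 2.5 = 369.15
P = 33574.5 / 369.15 = 90.9508

90.9508


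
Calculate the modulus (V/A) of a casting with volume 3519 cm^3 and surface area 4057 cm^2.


Formula: Casting Modulus M = V / A
M = 3519 cm^3 / 4057 cm^2 = 0.8674 cm

Final answer: 0.8674 cm


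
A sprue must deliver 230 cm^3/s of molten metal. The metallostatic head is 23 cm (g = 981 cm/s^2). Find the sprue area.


Formula: v = sqrt(2*g*h), A = Q/v
Velocity: v = sqrt(2 * 981 * 23) = sqrt(45126) = 212.4288 cm/s
Sprue area: A = Q / v = 230 / 212.4288 = 1.0827 cm^2


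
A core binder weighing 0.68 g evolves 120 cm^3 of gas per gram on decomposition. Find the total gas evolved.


Formula: V_gas = W_binder * gas_evolution_rate
V = 0.68 g * 120 cm^3/g = 81.6000 cm^3


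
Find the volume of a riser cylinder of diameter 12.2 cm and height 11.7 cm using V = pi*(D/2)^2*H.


Formula: V = pi * (D/2)^2 * H  (cylinder volume)
Radius = D/2 = 12.2/2 = 6.1 cm
V = pi * 6.1^2 * 11.7 = 1367.7144 cm^3

Final answer: 1367.7144 cm^3


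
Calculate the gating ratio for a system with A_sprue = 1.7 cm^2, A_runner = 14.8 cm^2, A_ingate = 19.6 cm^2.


Sprue:Runner:Ingate = 1 : 14.8/1.7 : 19.6/1.7 = 1:8.71:11.53

1:8.71:11.53


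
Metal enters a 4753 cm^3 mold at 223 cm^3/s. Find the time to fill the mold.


Formula: t_fill = V_mold / Q_flow
t = 4753 cm^3 / 223 cm^3/s = 21.3139 s

Final answer: 21.3139 s


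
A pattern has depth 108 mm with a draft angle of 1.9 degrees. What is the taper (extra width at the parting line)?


Formula: taper = depth * tan(draft_angle)
tan(1.9 deg) = 0.0331734
taper = 108 mm * 0.0331734 = 3.5827 mm


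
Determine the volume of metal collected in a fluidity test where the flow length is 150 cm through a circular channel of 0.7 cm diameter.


Formula: V = pi * (d/2)^2 * L  (cylinder volume)
Radius = 0.7/2 = 0.35 cm
V = pi * 0.35^2 * 150 = 57.7268 cm^3

57.7268 cm^3


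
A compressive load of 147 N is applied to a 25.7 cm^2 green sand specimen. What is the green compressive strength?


Formula: Compressive Strength = Force / Area
Strength = 147 N / 25.7 cm^2 = 5.7198 N/cm^2

Final answer: 5.7198 N/cm^2


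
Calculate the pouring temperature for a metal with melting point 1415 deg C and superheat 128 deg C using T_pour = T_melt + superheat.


Formula: T_pour = T_melt + Superheat
T_pour = 1415 + 128 = 1543 deg C

1543 deg C


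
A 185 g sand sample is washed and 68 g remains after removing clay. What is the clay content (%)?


Formula: Clay% = (W_total - W_washed) / W_total * 100
Clay mass = 185 - 68 = 117 g
Clay% = 117 / 185 * 100 = 63.2432%


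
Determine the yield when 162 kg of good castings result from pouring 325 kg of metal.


Formula: Casting Yield = (W_good / W_total) * 100
Yield = (162 kg / 325 kg) * 100 = 49.8462%

49.8462%


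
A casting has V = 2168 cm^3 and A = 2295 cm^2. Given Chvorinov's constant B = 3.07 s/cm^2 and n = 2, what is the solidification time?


Formula: t_s = B * (V/A)^n  (Chvorinov's rule, n=2)
Modulus M = V/A = 2168/2295 = 0.944662 cm
M^2 = 0.944662^2 = 0.892386 cm^2
t_s = 3.07 * 0.892386 = 2.7396 s

Answer: 2.7396 s


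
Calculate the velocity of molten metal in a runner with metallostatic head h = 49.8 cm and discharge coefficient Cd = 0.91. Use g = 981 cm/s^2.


Formula: v = Cd * sqrt(2 * g * h)  (Torricelli with discharge coefficient)
2*g*h = 2 * 981 * 49.8 = 97707.6 cm^2/s^2
sqrt(97707.6) = 312.58215 cm/s
v = 0.91 * 312.58215 = 284.4498 cm/s

Answer: 284.4498 cm/s


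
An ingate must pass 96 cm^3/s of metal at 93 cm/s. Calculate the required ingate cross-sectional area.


Formula: A_ingate = Q / v  (continuity equation)
A = 96 cm^3/s / 93 cm/s = 1.0323 cm^2


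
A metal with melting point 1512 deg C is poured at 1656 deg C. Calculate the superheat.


Formula: Superheat = T_pour - T_melt
Superheat = 1656 - 1512 = 144 deg C


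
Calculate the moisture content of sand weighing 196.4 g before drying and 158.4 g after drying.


Formula: MC = (W_wet - W_dry) / W_wet * 100
Water mass = 196.4 - 158.4 = 38.0 g
MC = 38.0 / 196.4 * 100 = 19.3483%

Final answer: 19.3483%


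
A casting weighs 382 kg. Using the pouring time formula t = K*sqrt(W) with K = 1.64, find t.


Formula: t = K * sqrt(W)
sqrt(W) = sqrt(382) = 19.54482
t = 1.64 * 19.54482 = 32.0535 s

32.0535 s


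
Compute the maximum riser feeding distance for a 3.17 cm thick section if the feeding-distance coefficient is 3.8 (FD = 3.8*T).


Formula: FD = 3.8 * T  (riser feeding-distance rule)
FD = 3.8 * 3.17 cm = 12.0460 cm


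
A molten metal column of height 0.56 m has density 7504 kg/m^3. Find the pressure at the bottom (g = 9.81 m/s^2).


Formula: P = rho * g * h
rho * g = 7504 * 9.81 = 73614.24 N/m^3
P = 73614.24 * 0.56 = 41223.9744 Pa

Answer: 41223.9744 Pa


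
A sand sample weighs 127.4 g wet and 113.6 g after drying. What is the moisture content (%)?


Formula: MC = (W_wet - W_dry) / W_wet * 100
Water mass = 127.4 - 113.6 = 13.8 g
MC = 13.8 / 127.4 * 100 = 10.8320%

10.8320%


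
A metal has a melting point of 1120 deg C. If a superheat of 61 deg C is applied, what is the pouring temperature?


Formula: T_pour = T_melt + Superheat
T_pour = 1120 + 61 = 1181 deg C

Final answer: 1181 deg C


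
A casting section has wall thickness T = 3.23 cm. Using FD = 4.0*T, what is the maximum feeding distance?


Formula: FD = 4.0 * T  (riser feeding-distance rule)
FD = 4.0 * 3.23 cm = 12.9200 cm

Final answer: 12.9200 cm


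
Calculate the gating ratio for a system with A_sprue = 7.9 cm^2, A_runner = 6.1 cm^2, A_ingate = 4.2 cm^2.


Sprue:Runner:Ingate = 1 : 6.1/7.9 : 4.2/7.9 = 1:0.77:0.53

1:0.77:0.53


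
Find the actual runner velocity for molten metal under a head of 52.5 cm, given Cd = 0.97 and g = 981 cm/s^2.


Formula: v = Cd * sqrt(2 * g * h)  (Torricelli with discharge coefficient)
2*g*h = 2 * 981 * 52.5 = 103005.0 cm^2/s^2
sqrt(103005.0) = 320.94392 cm/s
v = 0.97 * 320.94392 = 311.3156 cm/s

Answer: 311.3156 cm/s


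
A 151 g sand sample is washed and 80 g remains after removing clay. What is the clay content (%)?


Formula: Clay% = (W_total - W_washed) / W_total * 100
Clay mass = 151 - 80 = 71 g
Clay% = 71 / 151 * 100 = 47.0199%

47.0199%


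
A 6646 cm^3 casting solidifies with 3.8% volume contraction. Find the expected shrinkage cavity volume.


Formula: V_shrink = V_casting * shrinkage_pct / 100
V_shrink = 6646 cm^3 * 3.8 / 100 = 252.5480 cm^3


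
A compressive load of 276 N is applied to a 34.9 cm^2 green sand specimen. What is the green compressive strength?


Formula: Compressive Strength = Force / Area
Strength = 276 N / 34.9 cm^2 = 7.9083 N/cm^2

7.9083 N/cm^2


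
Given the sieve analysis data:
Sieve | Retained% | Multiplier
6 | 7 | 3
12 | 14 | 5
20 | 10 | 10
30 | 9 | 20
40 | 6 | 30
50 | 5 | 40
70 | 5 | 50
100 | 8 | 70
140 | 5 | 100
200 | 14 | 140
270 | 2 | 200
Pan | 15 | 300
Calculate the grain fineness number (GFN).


Formula: GFN = sum(pct * multiplier) / sum(pct)
sum(pct * multiplier) = 8921
sum(pct) = 100
GFN = 8921 / 100 = 89.21

Final answer: 89.21


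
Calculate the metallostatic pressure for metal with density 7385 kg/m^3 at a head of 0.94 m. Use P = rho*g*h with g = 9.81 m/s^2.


Formula: P = rho * g * h
rho * g = 7385 * 9.81 = 72446.85 N/m^3
P = 72446.85 * 0.94 = 68100.0390 Pa


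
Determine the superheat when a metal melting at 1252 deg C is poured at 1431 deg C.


Formula: Superheat = T_pour - T_melt
Superheat = 1431 - 1252 = 179 deg C


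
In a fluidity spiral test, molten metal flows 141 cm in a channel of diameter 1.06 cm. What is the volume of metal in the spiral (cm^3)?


Formula: V = pi * (d/2)^2 * L  (cylinder volume)
Radius = 1.06/2 = 0.53 cm
V = pi * 0.53^2 * 141 = 124.4287 cm^3

Final answer: 124.4287 cm^3


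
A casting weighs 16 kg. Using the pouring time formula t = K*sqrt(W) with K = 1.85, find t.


Formula: t = K * sqrt(W)
sqrt(W) = sqrt(16) = 4.00000
t = 1.85 * 4.00000 = 7.4000 s


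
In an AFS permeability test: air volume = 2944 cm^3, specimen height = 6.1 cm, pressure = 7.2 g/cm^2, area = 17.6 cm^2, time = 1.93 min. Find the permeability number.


Formula: Permeability Number P = (V * H) / (p * A * t)
Numerator: V * H = 2944 * 6.1 = 17958.4
Denominator: p * A * t = 7.2 * 17.6 * 1.93 = 244.5696
P = 17958.4 / 244.5696 = 73.4286

Final answer: 73.4286


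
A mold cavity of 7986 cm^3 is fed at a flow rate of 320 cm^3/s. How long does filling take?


Formula: t_fill = V_mold / Q_flow
t = 7986 cm^3 / 320 cm^3/s = 24.9563 s

Final answer: 24.9563 s


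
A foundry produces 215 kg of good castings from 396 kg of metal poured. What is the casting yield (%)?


Formula: Casting Yield = (W_good / W_total) * 100
Yield = (215 kg / 396 kg) * 100 = 54.2929%

54.2929%


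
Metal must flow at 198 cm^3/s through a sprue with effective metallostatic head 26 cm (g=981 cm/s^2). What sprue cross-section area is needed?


Formula: v = sqrt(2*g*h), A = Q/v
Velocity: v = sqrt(2 * 981 * 26) = sqrt(51012) = 225.8584 cm/s
Sprue area: A = Q / v = 198 / 225.8584 = 0.8767 cm^2

Answer: 0.8767 cm^2


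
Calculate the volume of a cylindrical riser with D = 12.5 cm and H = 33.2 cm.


Formula: V = pi * (D/2)^2 * H  (cylinder volume)
Radius = D/2 = 12.5/2 = 6.25 cm
V = pi * 6.25^2 * 33.2 = 4074.2530 cm^3

Final answer: 4074.2530 cm^3


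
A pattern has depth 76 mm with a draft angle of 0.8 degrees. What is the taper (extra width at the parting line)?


Formula: taper = depth * tan(draft_angle)
tan(0.8 deg) = 0.0139635
taper = 76 mm * 0.0139635 = 1.0612 mm

1.0612 mm


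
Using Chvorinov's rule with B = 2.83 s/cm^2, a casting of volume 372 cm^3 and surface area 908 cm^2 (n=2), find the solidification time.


Formula: t_s = B * (V/A)^n  (Chvorinov's rule, n=2)
Modulus M = V/A = 372/908 = 0.409692 cm
M^2 = 0.409692^2 = 0.167848 cm^2
t_s = 2.83 * 0.167848 = 0.4750 s


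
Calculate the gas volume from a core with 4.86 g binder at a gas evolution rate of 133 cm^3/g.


Formula: V_gas = W_binder * gas_evolution_rate
V = 4.86 g * 133 cm^3/g = 646.3800 cm^3


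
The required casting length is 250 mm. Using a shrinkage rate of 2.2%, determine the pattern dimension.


Formula: L_pattern = L_casting * (1 + shrinkage_rate/100)
Shrinkage factor = 1 + 2.2/100 = 1.022
L_pattern = 250 mm * 1.022 = 255.5000 mm

Answer: 255.5000 mm


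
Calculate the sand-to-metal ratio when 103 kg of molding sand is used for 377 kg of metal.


Formula: Sand-to-Metal Ratio = W_sand / W_metal
Ratio = 103 kg / 377 kg = 0.2732

Final answer: 0.2732


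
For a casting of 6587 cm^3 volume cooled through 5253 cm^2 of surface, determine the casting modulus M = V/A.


Formula: Casting Modulus M = V / A
M = 6587 cm^3 / 5253 cm^2 = 1.2540 cm

Final answer: 1.2540 cm


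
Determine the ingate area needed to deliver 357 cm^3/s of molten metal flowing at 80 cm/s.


Formula: A_ingate = Q / v  (continuity equation)
A = 357 cm^3/s / 80 cm/s = 4.4625 cm^2

Final answer: 4.4625 cm^2


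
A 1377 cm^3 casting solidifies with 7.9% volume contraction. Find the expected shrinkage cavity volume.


Formula: V_shrink = V_casting * shrinkage_pct / 100
V_shrink = 1377 cm^3 * 7.9 / 100 = 108.7830 cm^3

Final answer: 108.7830 cm^3


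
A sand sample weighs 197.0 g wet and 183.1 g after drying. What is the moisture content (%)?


Formula: MC = (W_wet - W_dry) / W_wet * 100
Water mass = 197.0 - 183.1 = 13.9 g
MC = 13.9 / 197.0 * 100 = 7.0558%

7.0558%


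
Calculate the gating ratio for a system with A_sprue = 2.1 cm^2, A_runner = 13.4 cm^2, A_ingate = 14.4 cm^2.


Sprue:Runner:Ingate = 1 : 13.4/2.1 : 14.4/2.1 = 1:6.38:6.86

Final answer: 1:6.38:6.86


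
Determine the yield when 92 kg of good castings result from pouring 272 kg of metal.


Formula: Casting Yield = (W_good / W_total) * 100
Yield = (92 kg / 272 kg) * 100 = 33.8235%

33.8235%


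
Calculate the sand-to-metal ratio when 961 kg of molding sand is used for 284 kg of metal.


Formula: Sand-to-Metal Ratio = W_sand / W_metal
Ratio = 961 kg / 284 kg = 3.3838

Final answer: 3.3838


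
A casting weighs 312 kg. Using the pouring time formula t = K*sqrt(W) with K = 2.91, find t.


Formula: t = K * sqrt(W)
sqrt(W) = sqrt(312) = 17.66352
t = 2.91 * 17.66352 = 51.4008 s

Answer: 51.4008 s


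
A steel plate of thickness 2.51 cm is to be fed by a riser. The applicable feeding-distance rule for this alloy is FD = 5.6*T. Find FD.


Formula: FD = 5.6 * T  (riser feeding-distance rule)
FD = 5.6 * 2.51 cm = 14.0560 cm

Answer: 14.0560 cm


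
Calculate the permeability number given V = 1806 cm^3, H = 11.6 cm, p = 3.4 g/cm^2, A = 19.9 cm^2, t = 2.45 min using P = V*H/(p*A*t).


Formula: Permeability Number P = (V * H) / (p * A * t)
Numerator: V * H = 1806 * 11.6 = 20949.6
Denominator: p * A * t = 3.4 * 19.9 * 2.45 = 165.767
P = 20949.6 / 165.767 = 126.3798

Final answer: 126.3798


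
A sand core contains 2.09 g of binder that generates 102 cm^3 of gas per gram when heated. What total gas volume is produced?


Formula: V_gas = W_binder * gas_evolution_rate
V = 2.09 g * 102 cm^3/g = 213.1800 cm^3

Final answer: 213.1800 cm^3


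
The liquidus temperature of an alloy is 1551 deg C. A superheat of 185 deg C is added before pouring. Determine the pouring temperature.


Formula: T_pour = T_melt + Superheat
T_pour = 1551 + 185 = 1736 deg C

Answer: 1736 deg C


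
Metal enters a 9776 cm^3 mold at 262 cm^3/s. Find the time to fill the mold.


Formula: t_fill = V_mold / Q_flow
t = 9776 cm^3 / 262 cm^3/s = 37.3130 s

37.3130 s


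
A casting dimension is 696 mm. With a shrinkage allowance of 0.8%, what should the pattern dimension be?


Formula: L_pattern = L_casting * (1 + shrinkage_rate/100)
Shrinkage factor = 1 + 0.8/100 = 1.008
L_pattern = 696 mm * 1.008 = 701.5680 mm

Final answer: 701.5680 mm


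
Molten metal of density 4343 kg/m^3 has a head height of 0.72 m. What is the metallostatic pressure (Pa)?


Formula: P = rho * g * h
rho * g = 4343 * 9.81 = 42604.83 N/m^3
P = 42604.83 * 0.72 = 30675.4776 Pa

30675.4776 Pa


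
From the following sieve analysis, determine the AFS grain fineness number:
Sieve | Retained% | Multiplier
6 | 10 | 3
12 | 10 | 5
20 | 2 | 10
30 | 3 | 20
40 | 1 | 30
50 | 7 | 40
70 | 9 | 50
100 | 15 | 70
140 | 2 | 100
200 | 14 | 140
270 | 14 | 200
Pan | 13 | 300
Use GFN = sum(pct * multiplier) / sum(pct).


Formula: GFN = sum(pct * multiplier) / sum(pct)
sum(pct * multiplier) = 10830
sum(pct) = 100
GFN = 10830 / 100 = 108.30

Final answer: 108.30


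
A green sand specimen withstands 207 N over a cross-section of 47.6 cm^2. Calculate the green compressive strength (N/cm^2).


Formula: Compressive Strength = Force / Area
Strength = 207 N / 47.6 cm^2 = 4.3487 N/cm^2

4.3487 N/cm^2


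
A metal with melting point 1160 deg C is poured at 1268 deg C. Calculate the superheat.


Formula: Superheat = T_pour - T_melt
Superheat = 1268 - 1160 = 108 deg C

Final answer: 108 deg C


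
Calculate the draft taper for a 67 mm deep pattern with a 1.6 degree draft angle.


Formula: taper = depth * tan(draft_angle)
tan(1.6 deg) = 0.0279325
taper = 67 mm * 0.0279325 = 1.8715 mm

Answer: 1.8715 mm


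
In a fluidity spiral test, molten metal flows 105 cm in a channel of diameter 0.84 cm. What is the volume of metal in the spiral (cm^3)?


Formula: V = pi * (d/2)^2 * L  (cylinder volume)
Radius = 0.84/2 = 0.42 cm
V = pi * 0.42^2 * 105 = 58.1886 cm^3

Final answer: 58.1886 cm^3


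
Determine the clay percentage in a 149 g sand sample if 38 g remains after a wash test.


Formula: Clay% = (W_total - W_washed) / W_total * 100
Clay mass = 149 - 38 = 111 g
Clay% = 111 / 149 * 100 = 74.4966%

Answer: 74.4966%


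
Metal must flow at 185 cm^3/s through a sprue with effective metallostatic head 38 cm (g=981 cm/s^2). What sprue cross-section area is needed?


Formula: v = sqrt(2*g*h), A = Q/v
Velocity: v = sqrt(2 * 981 * 38) = sqrt(74556) = 273.0494 cm/s
Sprue area: A = Q / v = 185 / 273.0494 = 0.6775 cm^2


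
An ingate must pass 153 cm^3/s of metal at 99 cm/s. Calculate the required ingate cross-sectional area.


Formula: A_ingate = Q / v  (continuity equation)
A = 153 cm^3/s / 99 cm/s = 1.5455 cm^2


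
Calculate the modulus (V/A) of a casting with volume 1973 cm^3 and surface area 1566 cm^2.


Formula: Casting Modulus M = V / A
M = 1973 cm^3 / 1566 cm^2 = 1.2599 cm


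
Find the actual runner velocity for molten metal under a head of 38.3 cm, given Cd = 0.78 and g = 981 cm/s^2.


Formula: v = Cd * sqrt(2 * g * h)  (Torricelli with discharge coefficient)
2*g*h = 2 * 981 * 38.3 = 75144.6 cm^2/s^2
sqrt(75144.6) = 274.12515 cm/s
v = 0.78 * 274.12515 = 213.8176 cm/s

213.8176 cm/s


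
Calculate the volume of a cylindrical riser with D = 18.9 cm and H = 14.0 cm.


Formula: V = pi * (D/2)^2 * H  (cylinder volume)
Radius = D/2 = 18.9/2 = 9.45 cm
V = pi * 9.45^2 * 14.0 = 3927.7291 cm^3

Final answer: 3927.7291 cm^3


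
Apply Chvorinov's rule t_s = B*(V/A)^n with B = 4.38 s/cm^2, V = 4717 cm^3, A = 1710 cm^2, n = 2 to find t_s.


Formula: t_s = B * (V/A)^n  (Chvorinov's rule, n=2)
Modulus M = V/A = 4717/1710 = 2.758480 cm
M^2 = 2.758480^2 = 7.609212 cm^2
t_s = 4.38 * 7.609212 = 33.3283 s

33.3283 s


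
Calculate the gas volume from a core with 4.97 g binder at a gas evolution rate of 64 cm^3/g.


Formula: V_gas = W_binder * gas_evolution_rate
V = 4.97 g * 64 cm^3/g = 318.0800 cm^3

Final answer: 318.0800 cm^3


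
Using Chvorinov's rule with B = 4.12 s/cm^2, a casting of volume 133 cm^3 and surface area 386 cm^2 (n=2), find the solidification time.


Formula: t_s = B * (V/A)^n  (Chvorinov's rule, n=2)
Modulus M = V/A = 133/386 = 0.344560 cm
M^2 = 0.344560^2 = 0.118722 cm^2
t_s = 4.12 * 0.118722 = 0.4891 s


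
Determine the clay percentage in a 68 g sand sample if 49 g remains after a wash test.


Formula: Clay% = (W_total - W_washed) / W_total * 100
Clay mass = 68 - 49 = 19 g
Clay% = 19 / 68 * 100 = 27.9412%


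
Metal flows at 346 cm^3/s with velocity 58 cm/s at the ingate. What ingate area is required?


Formula: A_ingate = Q / v  (continuity equation)
A = 346 cm^3/s / 58 cm/s = 5.9655 cm^2

5.9655 cm^2


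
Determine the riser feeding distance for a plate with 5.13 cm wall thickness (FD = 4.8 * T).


Formula: FD = 4.8 * T  (riser feeding-distance rule)
FD = 4.8 * 5.13 cm = 24.6240 cm

24.6240 cm


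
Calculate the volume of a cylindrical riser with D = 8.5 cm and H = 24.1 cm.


Formula: V = pi * (D/2)^2 * H  (cylinder volume)
Radius = D/2 = 8.5/2 = 4.25 cm
V = pi * 4.25^2 * 24.1 = 1367.5549 cm^3

1367.5549 cm^3


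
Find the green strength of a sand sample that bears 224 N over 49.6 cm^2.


Formula: Compressive Strength = Force / Area
Strength = 224 N / 49.6 cm^2 = 4.5161 N/cm^2

Final answer: 4.5161 N/cm^2


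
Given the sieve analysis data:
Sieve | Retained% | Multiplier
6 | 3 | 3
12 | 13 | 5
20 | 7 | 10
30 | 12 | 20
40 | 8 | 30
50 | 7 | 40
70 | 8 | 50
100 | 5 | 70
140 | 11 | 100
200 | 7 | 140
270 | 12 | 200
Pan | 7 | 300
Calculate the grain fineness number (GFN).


Formula: GFN = sum(pct * multiplier) / sum(pct)
sum(pct * multiplier) = 8234
sum(pct) = 100
GFN = 8234 / 100 = 82.34

Final answer: 82.34


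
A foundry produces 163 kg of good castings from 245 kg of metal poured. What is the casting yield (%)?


Formula: Casting Yield = (W_good / W_total) * 100
Yield = (163 kg / 245 kg) * 100 = 66.5306%

Final answer: 66.5306%


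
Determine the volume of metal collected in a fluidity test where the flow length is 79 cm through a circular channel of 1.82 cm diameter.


Formula: V = pi * (d/2)^2 * L  (cylinder volume)
Radius = 1.82/2 = 0.91 cm
V = pi * 0.91^2 * 79 = 205.5227 cm^3

Final answer: 205.5227 cm^3


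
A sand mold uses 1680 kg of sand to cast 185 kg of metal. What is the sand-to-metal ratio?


Formula: Sand-to-Metal Ratio = W_sand / W_metal
Ratio = 1680 kg / 185 kg = 9.0811

Answer: 9.0811


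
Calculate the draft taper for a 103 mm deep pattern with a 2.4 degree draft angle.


Formula: taper = depth * tan(draft_angle)
tan(2.4 deg) = 0.0419124
taper = 103 mm * 0.0419124 = 4.3170 mm

4.3170 mm


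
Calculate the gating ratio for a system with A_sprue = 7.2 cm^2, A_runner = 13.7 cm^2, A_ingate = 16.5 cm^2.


Sprue:Runner:Ingate = 1 : 13.7/7.2 : 16.5/7.2 = 1:1.90:2.29


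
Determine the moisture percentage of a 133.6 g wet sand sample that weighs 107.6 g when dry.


Formula: MC = (W_wet - W_dry) / W_wet * 100
Water mass = 133.6 - 107.6 = 26.0 g
MC = 26.0 / 133.6 * 100 = 19.4611%

Answer: 19.4611%


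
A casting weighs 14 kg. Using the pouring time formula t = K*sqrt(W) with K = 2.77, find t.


Formula: t = K * sqrt(W)
sqrt(W) = sqrt(14) = 3.74166
t = 2.77 * 3.74166 = 10.3644 s

10.3644 s


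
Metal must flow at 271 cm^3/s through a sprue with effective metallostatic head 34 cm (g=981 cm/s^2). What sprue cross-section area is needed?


Formula: v = sqrt(2*g*h), A = Q/v
Velocity: v = sqrt(2 * 981 * 34) = sqrt(66708) = 258.2789 cm/s
Sprue area: A = Q / v = 271 / 258.2789 = 1.0493 cm^2

Final answer: 1.0493 cm^2


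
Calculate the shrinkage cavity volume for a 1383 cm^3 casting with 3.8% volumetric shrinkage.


Formula: V_shrink = V_casting * shrinkage_pct / 100
V_shrink = 1383 cm^3 * 3.8 / 100 = 52.5540 cm^3

Final answer: 52.5540 cm^3


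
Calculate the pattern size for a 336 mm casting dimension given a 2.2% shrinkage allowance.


Formula: L_pattern = L_casting * (1 + shrinkage_rate/100)
Shrinkage factor = 1 + 2.2/100 = 1.022
L_pattern = 336 mm * 1.022 = 343.3920 mm

Final answer: 343.3920 mm


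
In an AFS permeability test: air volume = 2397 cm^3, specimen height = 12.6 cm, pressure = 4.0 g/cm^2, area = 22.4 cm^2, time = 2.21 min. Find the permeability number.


Formula: Permeability Number P = (V * H) / (p * A * t)
Numerator: V * H = 2397 * 12.6 = 30202.2
Denominator: p * A * t = 4.0 * 22.4 * 2.21 = 198.016
P = 30202.2 / 198.016 = 152.5240

Final answer: 152.5240


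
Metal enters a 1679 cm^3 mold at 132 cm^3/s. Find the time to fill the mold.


Formula: t_fill = V_mold / Q_flow
t = 1679 cm^3 / 132 cm^3/s = 12.7197 s


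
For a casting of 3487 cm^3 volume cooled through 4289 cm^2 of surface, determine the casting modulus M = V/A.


Formula: Casting Modulus M = V / A
M = 3487 cm^3 / 4289 cm^2 = 0.8130 cm

Final answer: 0.8130 cm


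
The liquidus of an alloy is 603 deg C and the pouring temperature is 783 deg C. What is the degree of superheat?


Formula: Superheat = T_pour - T_melt
Superheat = 783 - 603 = 180 deg C

Answer: 180 deg C


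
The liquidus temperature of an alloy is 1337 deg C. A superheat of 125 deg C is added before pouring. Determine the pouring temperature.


Formula: T_pour = T_melt + Superheat
T_pour = 1337 + 125 = 1462 deg C

Final answer: 1462 deg C


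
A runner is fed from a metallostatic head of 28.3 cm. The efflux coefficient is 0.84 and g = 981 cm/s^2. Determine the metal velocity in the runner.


Formula: v = Cd * sqrt(2 * g * h)  (Torricelli with discharge coefficient)
2*g*h = 2 * 981 * 28.3 = 55524.6 cm^2/s^2
sqrt(55524.6) = 235.63658 cm/s
v = 0.84 * 235.63658 = 197.9347 cm/s


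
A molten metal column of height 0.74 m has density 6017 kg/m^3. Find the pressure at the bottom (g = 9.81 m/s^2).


Formula: P = rho * g * h
rho * g = 6017 * 9.81 = 59026.77 N/m^3
P = 59026.77 * 0.74 = 43679.8098 Pa

43679.8098 Pa


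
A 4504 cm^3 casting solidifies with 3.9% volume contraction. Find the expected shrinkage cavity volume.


Formula: V_shrink = V_casting * shrinkage_pct / 100
V_shrink = 4504 cm^3 * 3.9 / 100 = 175.6560 cm^3

Final answer: 175.6560 cm^3


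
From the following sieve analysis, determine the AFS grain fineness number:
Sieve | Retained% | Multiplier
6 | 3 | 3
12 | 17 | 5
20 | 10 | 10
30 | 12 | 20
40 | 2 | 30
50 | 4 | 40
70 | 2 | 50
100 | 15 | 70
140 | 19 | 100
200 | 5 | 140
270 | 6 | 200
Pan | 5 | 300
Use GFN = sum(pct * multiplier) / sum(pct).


Formula: GFN = sum(pct * multiplier) / sum(pct)
sum(pct * multiplier) = 7104
sum(pct) = 100
GFN = 7104 / 100 = 71.04

Answer: 71.04


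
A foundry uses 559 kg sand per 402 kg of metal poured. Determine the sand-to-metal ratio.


Formula: Sand-to-Metal Ratio = W_sand / W_metal
Ratio = 559 kg / 402 kg = 1.3905

Final answer: 1.3905


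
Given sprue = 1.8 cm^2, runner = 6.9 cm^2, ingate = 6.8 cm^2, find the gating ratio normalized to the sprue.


Sprue:Runner:Ingate = 1 : 6.9/1.8 : 6.8/1.8 = 1:3.83:3.78

Final answer: 1:3.83:3.78


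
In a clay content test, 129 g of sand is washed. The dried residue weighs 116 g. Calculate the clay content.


Formula: Clay% = (W_total - W_washed) / W_total * 100
Clay mass = 129 - 116 = 13 g
Clay% = 13 / 129 * 100 = 10.0775%

Answer: 10.0775%


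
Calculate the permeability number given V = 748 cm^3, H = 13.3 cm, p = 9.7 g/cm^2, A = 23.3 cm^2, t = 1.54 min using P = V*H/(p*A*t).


Formula: Permeability Number P = (V * H) / (p * A * t)
Numerator: V * H = 748 * 13.3 = 9948.4
Denominator: p * A * t = 9.7 * 23.3 * 1.54 = 348.0554
P = 9948.4 / 348.0554 = 28.5828

Answer: 28.5828


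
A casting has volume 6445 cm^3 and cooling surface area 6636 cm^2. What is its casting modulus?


Formula: Casting Modulus M = V / A
M = 6445 cm^3 / 6636 cm^2 = 0.9712 cm


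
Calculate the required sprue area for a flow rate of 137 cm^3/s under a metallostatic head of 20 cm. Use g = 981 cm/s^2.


Formula: v = sqrt(2*g*h), A = Q/v
Velocity: v = sqrt(2 * 981 * 20) = sqrt(39240) = 198.0909 cm/s
Sprue area: A = Q / v = 137 / 198.0909 = 0.6916 cm^2

0.6916 cm^2


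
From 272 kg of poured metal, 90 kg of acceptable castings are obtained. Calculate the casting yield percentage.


Formula: Casting Yield = (W_good / W_total) * 100
Yield = (90 kg / 272 kg) * 100 = 33.0882%

Answer: 33.0882%


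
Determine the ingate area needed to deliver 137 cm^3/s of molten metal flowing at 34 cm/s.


Formula: A_ingate = Q / v  (continuity equation)
A = 137 cm^3/s / 34 cm/s = 4.0294 cm^2

4.0294 cm^2


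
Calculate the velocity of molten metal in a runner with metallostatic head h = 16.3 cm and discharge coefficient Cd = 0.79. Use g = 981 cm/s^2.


Formula: v = Cd * sqrt(2 * g * h)  (Torricelli with discharge coefficient)
2*g*h = 2 * 981 * 16.3 = 31980.6 cm^2/s^2
sqrt(31980.6) = 178.83121 cm/s
v = 0.79 * 178.83121 = 141.2767 cm/s

Final answer: 141.2767 cm/s


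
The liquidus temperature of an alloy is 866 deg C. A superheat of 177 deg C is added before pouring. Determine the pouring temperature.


Formula: T_pour = T_melt + Superheat
T_pour = 866 + 177 = 1043 deg C

1043 deg C


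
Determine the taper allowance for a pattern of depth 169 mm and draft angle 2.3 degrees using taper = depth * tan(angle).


Formula: taper = depth * tan(draft_angle)
tan(2.3 deg) = 0.0401641
taper = 169 mm * 0.0401641 = 6.7877 mm

Final answer: 6.7877 mm


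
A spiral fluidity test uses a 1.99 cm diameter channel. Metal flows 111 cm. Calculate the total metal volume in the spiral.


Formula: V = pi * (d/2)^2 * L  (cylinder volume)
Radius = 1.99/2 = 0.995 cm
V = pi * 0.995^2 * 111 = 345.2383 cm^3

Final answer: 345.2383 cm^3


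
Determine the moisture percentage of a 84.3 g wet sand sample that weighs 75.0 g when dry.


Formula: MC = (W_wet - W_dry) / W_wet * 100
Water mass = 84.3 - 75.0 = 9.3 g
MC = 9.3 / 84.3 * 100 = 11.0320%


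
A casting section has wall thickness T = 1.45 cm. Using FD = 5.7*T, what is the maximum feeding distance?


Formula: FD = 5.7 * T  (riser feeding-distance rule)
FD = 5.7 * 1.45 cm = 8.2650 cm

8.2650 cm


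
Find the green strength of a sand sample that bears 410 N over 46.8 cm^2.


Formula: Compressive Strength = Force / Area
Strength = 410 N / 46.8 cm^2 = 8.7607 N/cm^2

8.7607 N/cm^2


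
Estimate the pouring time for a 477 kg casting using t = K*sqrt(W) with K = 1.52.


Formula: t = K * sqrt(W)
sqrt(W) = sqrt(477) = 21.84033
t = 1.52 * 21.84033 = 33.1973 s

Final answer: 33.1973 s


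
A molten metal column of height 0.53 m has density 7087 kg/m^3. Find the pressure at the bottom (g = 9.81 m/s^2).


Formula: P = rho * g * h
rho * g = 7087 * 9.81 = 69523.47 N/m^3
P = 69523.47 * 0.53 = 36847.4391 Pa

36847.4391 Pa


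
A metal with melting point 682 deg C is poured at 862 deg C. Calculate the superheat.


Formula: Superheat = T_pour - T_melt
Superheat = 862 - 682 = 180 deg C


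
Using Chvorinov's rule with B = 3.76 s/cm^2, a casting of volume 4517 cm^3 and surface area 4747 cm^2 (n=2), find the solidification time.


Formula: t_s = B * (V/A)^n  (Chvorinov's rule, n=2)
Modulus M = V/A = 4517/4747 = 0.951548 cm
M^2 = 0.951548^2 = 0.905444 cm^2
t_s = 3.76 * 0.905444 = 3.4045 s

Answer: 3.4045 s


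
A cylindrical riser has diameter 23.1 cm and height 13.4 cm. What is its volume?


Formula: V = pi * (D/2)^2 * H  (cylinder volume)
Radius = D/2 = 23.1/2 = 11.55 cm
V = pi * 11.55^2 * 13.4 = 5615.8906 cm^3

Final answer: 5615.8906 cm^3


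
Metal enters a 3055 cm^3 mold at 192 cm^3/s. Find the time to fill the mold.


Formula: t_fill = V_mold / Q_flow
t = 3055 cm^3 / 192 cm^3/s = 15.9115 s

Final answer: 15.9115 s


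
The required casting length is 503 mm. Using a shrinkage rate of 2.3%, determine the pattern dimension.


Formula: L_pattern = L_casting * (1 + shrinkage_rate/100)
Shrinkage factor = 1 + 2.3/100 = 1.023
L_pattern = 503 mm * 1.023 = 514.5690 mm

514.5690 mm


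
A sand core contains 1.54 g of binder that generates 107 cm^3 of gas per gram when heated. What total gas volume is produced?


Formula: V_gas = W_binder * gas_evolution_rate
V = 1.54 g * 107 cm^3/g = 164.7800 cm^3

Answer: 164.7800 cm^3


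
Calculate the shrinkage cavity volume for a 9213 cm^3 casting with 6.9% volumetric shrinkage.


Formula: V_shrink = V_casting * shrinkage_pct / 100
V_shrink = 9213 cm^3 * 6.9 / 100 = 635.6970 cm^3


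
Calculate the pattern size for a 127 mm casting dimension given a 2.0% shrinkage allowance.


Formula: L_pattern = L_casting * (1 + shrinkage_rate/100)
Shrinkage factor = 1 + 2.0/100 = 1.02
L_pattern = 127 mm * 1.02 = 129.5400 mm


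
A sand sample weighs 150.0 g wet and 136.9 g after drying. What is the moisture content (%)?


Formula: MC = (W_wet - W_dry) / W_wet * 100
Water mass = 150.0 - 136.9 = 13.1 g
MC = 13.1 / 150.0 * 100 = 8.7333%

8.7333%


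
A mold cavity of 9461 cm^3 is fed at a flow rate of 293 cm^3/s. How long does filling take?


Formula: t_fill = V_mold / Q_flow
t = 9461 cm^3 / 293 cm^3/s = 32.2901 s

Answer: 32.2901 s


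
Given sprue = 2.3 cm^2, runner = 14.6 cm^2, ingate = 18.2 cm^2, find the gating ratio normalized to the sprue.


Sprue:Runner:Ingate = 1 : 14.6/2.3 : 18.2/2.3 = 1:6.35:7.91


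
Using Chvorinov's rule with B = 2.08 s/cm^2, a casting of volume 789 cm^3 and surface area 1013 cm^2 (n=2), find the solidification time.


Formula: t_s = B * (V/A)^n  (Chvorinov's rule, n=2)
Modulus M = V/A = 789/1013 = 0.778875 cm
M^2 = 0.778875^2 = 0.606646 cm^2
t_s = 2.08 * 0.606646 = 1.2618 s

Answer: 1.2618 s


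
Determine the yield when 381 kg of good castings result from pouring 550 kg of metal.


Formula: Casting Yield = (W_good / W_total) * 100
Yield = (381 kg / 550 kg) * 100 = 69.2727%

69.2727%


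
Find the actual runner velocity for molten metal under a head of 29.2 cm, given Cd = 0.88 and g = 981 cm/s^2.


Formula: v = Cd * sqrt(2 * g * h)  (Torricelli with discharge coefficient)
2*g*h = 2 * 981 * 29.2 = 57290.4 cm^2/s^2
sqrt(57290.4) = 239.35413 cm/s
v = 0.88 * 239.35413 = 210.6316 cm/s

Answer: 210.6316 cm/s


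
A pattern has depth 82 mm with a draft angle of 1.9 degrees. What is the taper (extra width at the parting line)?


Formula: taper = depth * tan(draft_angle)
tan(1.9 deg) = 0.0331734
taper = 82 mm * 0.0331734 = 2.7202 mm

Answer: 2.7202 mm


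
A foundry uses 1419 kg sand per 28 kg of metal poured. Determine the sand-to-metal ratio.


Formula: Sand-to-Metal Ratio = W_sand / W_metal
Ratio = 1419 kg / 28 kg = 50.6786

Answer: 50.6786


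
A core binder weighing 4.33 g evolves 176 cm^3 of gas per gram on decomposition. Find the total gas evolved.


Formula: V_gas = W_binder * gas_evolution_rate
V = 4.33 g * 176 cm^3/g = 762.0800 cm^3

762.0800 cm^3


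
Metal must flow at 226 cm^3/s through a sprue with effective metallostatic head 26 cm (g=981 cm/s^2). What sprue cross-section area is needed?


Formula: v = sqrt(2*g*h), A = Q/v
Velocity: v = sqrt(2 * 981 * 26) = sqrt(51012) = 225.8584 cm/s
Sprue area: A = Q / v = 226 / 225.8584 = 1.0006 cm^2

1.0006 cm^2


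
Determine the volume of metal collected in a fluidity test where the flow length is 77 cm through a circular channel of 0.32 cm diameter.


Formula: V = pi * (d/2)^2 * L  (cylinder volume)
Radius = 0.32/2 = 0.16 cm
V = pi * 0.16^2 * 77 = 6.1927 cm^3

Final answer: 6.1927 cm^3


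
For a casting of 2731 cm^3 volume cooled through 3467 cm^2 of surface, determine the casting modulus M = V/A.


Formula: Casting Modulus M = V / A
M = 2731 cm^3 / 3467 cm^2 = 0.7877 cm

0.7877 cm


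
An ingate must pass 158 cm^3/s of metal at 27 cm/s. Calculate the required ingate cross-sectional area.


Formula: A_ingate = Q / v  (continuity equation)
A = 158 cm^3/s / 27 cm/s = 5.8519 cm^2

5.8519 cm^2


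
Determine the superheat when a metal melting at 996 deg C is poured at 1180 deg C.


Formula: Superheat = T_pour - T_melt
Superheat = 1180 - 996 = 184 deg C

Final answer: 184 deg C


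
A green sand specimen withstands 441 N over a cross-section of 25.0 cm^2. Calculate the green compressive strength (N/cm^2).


Formula: Compressive Strength = Force / Area
Strength = 441 N / 25.0 cm^2 = 17.6400 N/cm^2

Answer: 17.6400 N/cm^2


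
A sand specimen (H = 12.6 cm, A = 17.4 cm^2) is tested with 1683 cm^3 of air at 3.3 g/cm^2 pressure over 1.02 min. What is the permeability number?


Formula: Permeability Number P = (V * H) / (p * A * t)
Numerator: V * H = 1683 * 12.6 = 21205.8
Denominator: p * A * t = 3.3 * 17.4 * 1.02 = 58.5684
P = 21205.8 / 58.5684 = 362.0690

Final answer: 362.0690


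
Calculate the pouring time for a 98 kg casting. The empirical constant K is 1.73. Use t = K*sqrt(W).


Formula: t = K * sqrt(W)
sqrt(W) = sqrt(98) = 9.89949
t = 1.73 * 9.89949 = 17.1261 s

Final answer: 17.1261 s
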